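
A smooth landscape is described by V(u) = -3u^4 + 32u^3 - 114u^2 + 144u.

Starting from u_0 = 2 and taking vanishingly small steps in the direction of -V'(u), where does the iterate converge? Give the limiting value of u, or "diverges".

3

V'(u) = -12(u - 4)(u - 3)(u - 1), so V'(2) = -24.
Gradient descent moves in the -V' direction, i.e. u is increasing.
The nearest critical point in that direction is u = 3, where V'' = 24 > 0 (a local minimum). The iterate converges there.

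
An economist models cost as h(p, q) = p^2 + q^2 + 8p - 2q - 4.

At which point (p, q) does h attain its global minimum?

(-4, 1)

h(p,q) separates as A(p) + B(q) − 4, so its minimum is min A + min B − 4.
A'(p) = 2p + 8 vanishes at p ∈ {-4}; B'(q) = 2q - 2 vanishes at q ∈ {1}.
Local minima of A (where A''>0): A(-4)=-16. Local minima of B: B(1)=-1.
So the global minimum of h is A(-4) + B(1) − 4 = -16 − 1 − 4 = -21, attained at (-4, 1).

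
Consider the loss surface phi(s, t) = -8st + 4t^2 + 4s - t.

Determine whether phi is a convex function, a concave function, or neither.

phi is quadratic, so its Hessian is the constant matrix H = [[0, -8], [-8, 8]].
det(H) = -64, tr(H) = 8.
det(H) < 0, so H is indefinite: neither convex nor concave.

neither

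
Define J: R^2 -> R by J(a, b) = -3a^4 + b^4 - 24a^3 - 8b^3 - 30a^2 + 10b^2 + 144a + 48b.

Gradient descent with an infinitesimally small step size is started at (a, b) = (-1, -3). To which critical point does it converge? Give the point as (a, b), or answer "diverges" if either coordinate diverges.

J is separable, so gradient descent decouples: a follows -∂J/∂a, b follows -∂J/∂b.
∂J/∂a = -12(a - 1)(a + 3)(a + 4); at a=-1 this is 144, so a decreases.
∂J/∂b = 4(b - 4)(b - 3)(b + 1); at b=-3 this is -336, so b increases.
a converges to its nearest critical value -3 (a local min of the a-part); b converges to -1. The iterate converges to (-3, -1).

(-3, -1)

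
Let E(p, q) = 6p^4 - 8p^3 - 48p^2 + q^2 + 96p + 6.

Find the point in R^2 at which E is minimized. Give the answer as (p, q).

(-2, 0)

E(p,q) separates as A(p) + B(q) + 6, so its minimum is min A + min B + 6.
A'(p) = 24(p - 2)(p - 1)(p + 2) vanishes at p ∈ {-2, 1, 2}; B'(q) = 2q vanishes at q ∈ {0}.
Local minima of A (where A''>0): A(-2)=-224, A(2)=32. Local minima of B: B(0)=0.
So the global minimum of E is A(-2) + B(0) + 6 = -224 + 0 + 6 = -218, attained at (-2, 0).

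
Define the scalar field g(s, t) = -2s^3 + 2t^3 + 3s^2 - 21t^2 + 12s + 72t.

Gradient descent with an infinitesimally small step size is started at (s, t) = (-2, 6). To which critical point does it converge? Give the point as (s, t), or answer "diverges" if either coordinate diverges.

(-1, 4)

g is separable, so gradient descent decouples: s follows -∂g/∂s, t follows -∂g/∂t.
∂g/∂s = -6(s - 2)(s + 1); at s=-2 this is -24, so s increases.
∂g/∂t = 6(t - 4)(t - 3); at t=6 this is 36, so t decreases.
s converges to its nearest critical value -1 (a local min of the s-part); t converges to 4. The iterate converges to (-1, 4).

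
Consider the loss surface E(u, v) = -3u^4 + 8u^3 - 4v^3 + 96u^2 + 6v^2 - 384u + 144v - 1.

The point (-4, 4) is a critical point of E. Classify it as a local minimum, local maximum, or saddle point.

The mixed partial ∂²E/∂u∂v is 0, so the Hessian at any point is diag(E_uu, E_vv) = diag(12(-3u^2 + 4u + 16), 12(-2v + 1)).
At (-4, 4): H = diag(-576, -84).
Both eigenvalues are negative, so H is negative definite: a local maximum.

local maximum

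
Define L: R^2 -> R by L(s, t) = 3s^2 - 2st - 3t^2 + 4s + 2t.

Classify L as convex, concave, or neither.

neither

L is quadratic, so its Hessian is the constant matrix H = [[6, -2], [-2, -6]].
det(H) = -40, tr(H) = 0.
det(H) < 0, so H is indefinite: neither convex nor concave.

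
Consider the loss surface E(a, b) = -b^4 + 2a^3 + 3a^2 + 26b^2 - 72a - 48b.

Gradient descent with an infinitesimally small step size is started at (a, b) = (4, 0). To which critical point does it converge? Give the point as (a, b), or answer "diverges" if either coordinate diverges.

(3, 1)

E is separable, so gradient descent decouples: a follows -∂E/∂a, b follows -∂E/∂b.
∂E/∂a = 6(a - 3)(a + 4); at a=4 this is 48, so a decreases.
∂E/∂b = -4(b - 3)(b - 1)(b + 4); at b=0 this is -48, so b increases.
a converges to its nearest critical value 3 (a local min of the a-part); b converges to 1. The iterate converges to (3, 1).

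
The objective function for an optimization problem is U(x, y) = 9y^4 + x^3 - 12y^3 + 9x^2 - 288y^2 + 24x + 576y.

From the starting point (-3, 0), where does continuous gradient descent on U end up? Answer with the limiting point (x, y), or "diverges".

(-2, -4)

U is separable, so gradient descent decouples: x follows -∂U/∂x, y follows -∂U/∂y.
∂U/∂x = 3(x + 2)(x + 4); at x=-3 this is -3, so x increases.
∂U/∂y = 36(y - 4)(y - 1)(y + 4); at y=0 this is 576, so y decreases.
x converges to its nearest critical value -2 (a local min of the x-part); y converges to -4. The iterate converges to (-2, -4).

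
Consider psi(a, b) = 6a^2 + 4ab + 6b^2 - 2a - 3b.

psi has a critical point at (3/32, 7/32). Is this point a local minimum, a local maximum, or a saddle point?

The Hessian of psi is constant: H = [[12, 4], [4, 12]].
det(H) = 12·12 − 4² = 128.
det(H) > 0 and tr(H) = 24 > 0, so H is positive definite and the point is a local minimum.

local minimum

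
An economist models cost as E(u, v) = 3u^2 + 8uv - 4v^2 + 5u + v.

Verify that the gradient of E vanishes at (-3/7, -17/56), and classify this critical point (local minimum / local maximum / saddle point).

∇E = (6u + 8v + 5, 8u - 8v + 1); substituting (-3/7, -17/56) gives ∇E = (0, 0), so (-3/7, -17/56) is indeed a critical point.
The Hessian of E is constant: H = [[6, 8], [8, -8]].
det(H) = 6·(-8) − 8² = -112.
Since det(H) < 0, H is indefinite and the critical point is a saddle point.

saddle point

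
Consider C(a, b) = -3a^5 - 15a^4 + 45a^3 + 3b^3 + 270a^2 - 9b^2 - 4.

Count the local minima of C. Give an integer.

2

C separates as a function of a plus a function of b, so ∇C=0 decouples.
∂C/∂a = -15a(a - 3)(a + 3)(a + 4) = 0 at a ∈ {-4, -3, 0, 3}; ∂C/∂b = 9b(b - 2) = 0 at b ∈ {0, 2}.
The Hessian is diagonal: diag(C_aa, C_bb). Second derivatives: C_aa(-4)=420, C_aa(-3)=-270, C_aa(0)=540, C_aa(3)=-1890; C_bb(0)=-18, C_bb(2)=18.
Local minima occur where both diagonal entries positive: (-4, 2), (0, 2). Count: 2.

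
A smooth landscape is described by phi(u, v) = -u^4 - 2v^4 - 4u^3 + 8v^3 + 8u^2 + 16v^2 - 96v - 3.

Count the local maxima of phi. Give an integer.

4

phi separates as a function of u plus a function of v, so ∇phi=0 decouples.
∂phi/∂u = -4u(u - 1)(u + 4) = 0 at u ∈ {-4, 0, 1}; ∂phi/∂v = -8(v - 3)(v - 2)(v + 2) = 0 at v ∈ {-2, 2, 3}.
The Hessian is diagonal: diag(phi_uu, phi_vv). Second derivatives: phi_uu(-4)=-80, phi_uu(0)=16, phi_uu(1)=-20; phi_vv(-2)=-160, phi_vv(2)=32, phi_vv(3)=-40.
Local maxima occur where both diagonal entries negative: (-4, -2), (-4, 3), (1, -2), (1, 3). Count: 4.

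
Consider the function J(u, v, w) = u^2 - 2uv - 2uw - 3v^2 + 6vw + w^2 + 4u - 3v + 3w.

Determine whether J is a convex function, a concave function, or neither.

neither

J is quadratic, so its Hessian is the constant matrix H = [[2, -2, -2], [-2, -6, 6], [-2, 6, 2]].
Leading principal minors: 2, -16, -32.
Neither pattern holds ⇒ H is indefinite ⇒ neither convex nor concave.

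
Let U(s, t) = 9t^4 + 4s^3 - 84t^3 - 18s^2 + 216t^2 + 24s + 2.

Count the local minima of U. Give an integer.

2

U separates as a function of s plus a function of t, so ∇U=0 decouples.
∂U/∂s = 12(s - 2)(s - 1) = 0 at s ∈ {1, 2}; ∂U/∂t = 36t(t - 4)(t - 3) = 0 at t ∈ {0, 3, 4}.
The Hessian is diagonal: diag(U_ss, U_tt). Second derivatives: U_ss(1)=-12, U_ss(2)=12; U_tt(0)=432, U_tt(3)=-108, U_tt(4)=144.
Local minima occur where both diagonal entries positive: (2, 0), (2, 4). Count: 2.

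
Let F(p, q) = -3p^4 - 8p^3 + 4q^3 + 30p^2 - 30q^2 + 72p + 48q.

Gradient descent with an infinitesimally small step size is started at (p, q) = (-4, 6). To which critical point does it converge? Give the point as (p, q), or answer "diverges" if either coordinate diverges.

diverges

F is separable, so gradient descent decouples: p follows -∂F/∂p, q follows -∂F/∂q.
∂F/∂p = -12(p - 2)(p + 1)(p + 3); at p=-4 this is 216, so p decreases.
∂F/∂q = 12(q - 4)(q - 1); at q=6 this is 120, so q decreases.
The p-coordinate has no critical point in that direction and runs off to infinity.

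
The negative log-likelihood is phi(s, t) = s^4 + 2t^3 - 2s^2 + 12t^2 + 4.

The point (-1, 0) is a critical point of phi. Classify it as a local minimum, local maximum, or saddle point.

The mixed partial ∂²phi/∂s∂t is 0, so the Hessian at any point is diag(phi_ss, phi_tt) = diag(4(3s^2 - 1), 12(t + 2)).
At (-1, 0): H = diag(8, 24).
Both eigenvalues are positive, so H is positive definite: a local minimum.

local minimum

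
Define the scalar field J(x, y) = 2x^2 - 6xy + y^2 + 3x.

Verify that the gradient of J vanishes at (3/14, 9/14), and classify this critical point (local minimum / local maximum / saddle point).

∇J = (4x - 6y + 3, -6x + 2y); substituting (3/14, 9/14) gives ∇J = (0, 0), so (3/14, 9/14) is indeed a critical point.
The Hessian of J is constant: H = [[4, -6], [-6, 2]].
det(H) = 4·2 − (-6)² = -28.
Since det(H) < 0, H is indefinite and the critical point is a saddle point.

saddle point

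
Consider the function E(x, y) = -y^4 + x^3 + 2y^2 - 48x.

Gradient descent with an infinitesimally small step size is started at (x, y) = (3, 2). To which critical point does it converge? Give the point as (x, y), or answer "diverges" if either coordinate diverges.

E is separable, so gradient descent decouples: x follows -∂E/∂x, y follows -∂E/∂y.
∂E/∂x = 3(x - 4)(x + 4); at x=3 this is -21, so x increases.
∂E/∂y = -4y(y - 1)(y + 1); at y=2 this is -24, so y increases.
The y-coordinate has no critical point in that direction and runs off to infinity.

diverges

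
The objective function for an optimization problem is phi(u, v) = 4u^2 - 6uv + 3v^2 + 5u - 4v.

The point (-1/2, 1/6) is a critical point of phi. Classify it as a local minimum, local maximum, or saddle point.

local minimum

The Hessian of phi is constant: H = [[8, -6], [-6, 6]].
det(H) = 8·6 − (-6)² = 12.
det(H) > 0 and tr(H) = 14 > 0, so H is positive definite and the point is a local minimum.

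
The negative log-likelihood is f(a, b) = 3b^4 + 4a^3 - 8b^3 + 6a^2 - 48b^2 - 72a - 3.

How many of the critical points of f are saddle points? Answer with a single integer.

3

f separates as a function of a plus a function of b, so ∇f=0 decouples.
∂f/∂a = 12(a - 2)(a + 3) = 0 at a ∈ {-3, 2}; ∂f/∂b = 12b(b - 4)(b + 2) = 0 at b ∈ {-2, 0, 4}.
The Hessian is diagonal: diag(f_aa, f_bb). Second derivatives: f_aa(-3)=-60, f_aa(2)=60; f_bb(-2)=144, f_bb(0)=-96, f_bb(4)=288.
Saddle points occur where the two diagonal entries have opposite signs: (-3, -2), (-3, 4), (2, 0). Count: 3.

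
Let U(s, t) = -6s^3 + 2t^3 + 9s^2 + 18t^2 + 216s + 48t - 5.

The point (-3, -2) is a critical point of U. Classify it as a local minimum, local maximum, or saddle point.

The mixed partial ∂²U/∂s∂t is 0, so the Hessian at any point is diag(U_ss, U_tt) = diag(18(-2s + 1), 12(t + 3)).
At (-3, -2): H = diag(126, 12).
Both eigenvalues are positive, so H is positive definite: a local minimum.

local minimum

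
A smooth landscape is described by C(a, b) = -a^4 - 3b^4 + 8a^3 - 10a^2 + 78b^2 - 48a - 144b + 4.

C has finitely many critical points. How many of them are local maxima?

4

C separates as a function of a plus a function of b, so ∇C=0 decouples.
∂C/∂a = -4(a - 4)(a - 3)(a + 1) = 0 at a ∈ {-1, 3, 4}; ∂C/∂b = -12(b - 3)(b - 1)(b + 4) = 0 at b ∈ {-4, 1, 3}.
The Hessian is diagonal: diag(C_aa, C_bb). Second derivatives: C_aa(-1)=-80, C_aa(3)=16, C_aa(4)=-20; C_bb(-4)=-420, C_bb(1)=120, C_bb(3)=-168.
Local maxima occur where both diagonal entries negative: (-1, -4), (-1, 3), (4, -4), (4, 3). Count: 4.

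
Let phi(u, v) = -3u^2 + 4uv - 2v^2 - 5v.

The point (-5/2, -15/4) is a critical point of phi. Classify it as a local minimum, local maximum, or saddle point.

The Hessian of phi is constant: H = [[-6, 4], [4, -4]].
det(H) = (-6)·(-4) − 4² = 8.
det(H) > 0 and tr(H) = -10 < 0, so H is negative definite and the point is a local maximum.

local maximum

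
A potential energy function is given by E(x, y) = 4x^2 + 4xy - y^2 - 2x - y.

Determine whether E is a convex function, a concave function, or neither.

neither

E is quadratic, so its Hessian is the constant matrix H = [[8, 4], [4, -2]].
det(H) = -32, tr(H) = 6.
det(H) < 0, so H is indefinite: neither convex nor concave.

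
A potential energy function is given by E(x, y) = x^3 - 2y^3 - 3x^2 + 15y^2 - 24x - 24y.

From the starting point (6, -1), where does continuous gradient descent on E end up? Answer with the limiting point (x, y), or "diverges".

E is separable, so gradient descent decouples: x follows -∂E/∂x, y follows -∂E/∂y.
∂E/∂x = 3(x - 4)(x + 2); at x=6 this is 48, so x decreases.
∂E/∂y = -6(y - 4)(y - 1); at y=-1 this is -60, so y increases.
x converges to its nearest critical value 4 (a local min of the x-part); y converges to 1. The iterate converges to (4, 1).

(4, 1)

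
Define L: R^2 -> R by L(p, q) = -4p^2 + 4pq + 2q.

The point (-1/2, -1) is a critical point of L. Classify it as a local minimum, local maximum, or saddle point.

The Hessian of L is constant: H = [[-8, 4], [4, 0]].
det(H) = (-8)·0 − 4² = -16.
Since det(H) < 0, H is indefinite and the critical point is a saddle point.

saddle point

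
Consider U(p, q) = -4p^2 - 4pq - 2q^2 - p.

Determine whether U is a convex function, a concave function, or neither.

U is quadratic, so its Hessian is the constant matrix H = [[-8, -4], [-4, -4]].
det(H) = 16, tr(H) = -12.
det(H) > 0 and tr(H) < 0, so H is negative definite everywhere: concave.

concave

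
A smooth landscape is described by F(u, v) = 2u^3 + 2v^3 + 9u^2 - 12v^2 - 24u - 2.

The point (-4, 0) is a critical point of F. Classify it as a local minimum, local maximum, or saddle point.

local maximum

The mixed partial ∂²F/∂u∂v is 0, so the Hessian at any point is diag(F_uu, F_vv) = diag(6(2u + 3), 12(v - 2)).
At (-4, 0): H = diag(-30, -24).
Both eigenvalues are negative, so H is negative definite: a local maximum.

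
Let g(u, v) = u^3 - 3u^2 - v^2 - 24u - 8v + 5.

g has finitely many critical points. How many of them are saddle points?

1

g separates as a function of u plus a function of v, so ∇g=0 decouples.
∂g/∂u = 3(u - 4)(u + 2) = 0 at u ∈ {-2, 4}; ∂g/∂v = -2(v + 4) = 0 at v ∈ {-4}.
The Hessian is diagonal: diag(g_uu, g_vv). Second derivatives: g_uu(-2)=-18, g_uu(4)=18; g_vv(-4)=-2.
Saddle points occur where the two diagonal entries have opposite signs: (4, -4). Count: 1.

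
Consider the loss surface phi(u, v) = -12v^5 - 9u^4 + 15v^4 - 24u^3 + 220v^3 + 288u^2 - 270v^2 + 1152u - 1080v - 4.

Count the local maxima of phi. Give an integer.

4

phi separates as a function of u plus a function of v, so ∇phi=0 decouples.
∂phi/∂u = -36(u - 4)(u + 2)(u + 4) = 0 at u ∈ {-4, -2, 4}; ∂phi/∂v = -60(v - 3)(v - 2)(v + 1)(v + 3) = 0 at v ∈ {-3, -1, 2, 3}.
The Hessian is diagonal: diag(phi_uu, phi_vv). Second derivatives: phi_uu(-4)=-576, phi_uu(-2)=432, phi_uu(4)=-1728; phi_vv(-3)=3600, phi_vv(-1)=-1440, phi_vv(2)=900, phi_vv(3)=-1440.
Local maxima occur where both diagonal entries negative: (-4, -1), (-4, 3), (4, -1), (4, 3). Count: 4.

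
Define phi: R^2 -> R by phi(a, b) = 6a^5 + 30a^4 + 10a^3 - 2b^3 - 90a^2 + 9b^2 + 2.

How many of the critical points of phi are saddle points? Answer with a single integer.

phi separates as a function of a plus a function of b, so ∇phi=0 decouples.
∂phi/∂a = 30a(a - 1)(a + 2)(a + 3) = 0 at a ∈ {-3, -2, 0, 1}; ∂phi/∂b = -6b(b - 3) = 0 at b ∈ {0, 3}.
The Hessian is diagonal: diag(phi_aa, phi_bb). Second derivatives: phi_aa(-3)=-360, phi_aa(-2)=180, phi_aa(0)=-180, phi_aa(1)=360; phi_bb(0)=18, phi_bb(3)=-18.
Saddle points occur where the two diagonal entries have opposite signs: (-3, 0), (-2, 3), (0, 0), (1, 3). Count: 4.

4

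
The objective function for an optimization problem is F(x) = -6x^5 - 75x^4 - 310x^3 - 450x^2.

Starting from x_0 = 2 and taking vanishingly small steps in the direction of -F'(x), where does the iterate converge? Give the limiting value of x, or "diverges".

F'(x) = -30x(x + 2)(x + 3)(x + 5), so F'(2) = -8400.
Gradient descent moves in the -F' direction, i.e. x is increasing.
There is no critical point above x=2, and F' keeps the same sign, so the iterate runs off to +∞.

diverges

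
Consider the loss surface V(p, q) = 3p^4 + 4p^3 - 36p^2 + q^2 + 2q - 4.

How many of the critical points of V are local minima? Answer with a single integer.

2

V separates as a function of p plus a function of q, so ∇V=0 decouples.
∂V/∂p = 12p(p - 2)(p + 3) = 0 at p ∈ {-3, 0, 2}; ∂V/∂q = 2(q + 1) = 0 at q ∈ {-1}.
The Hessian is diagonal: diag(V_pp, V_qq). Second derivatives: V_pp(-3)=180, V_pp(0)=-72, V_pp(2)=120; V_qq(-1)=2.
Local minima occur where both diagonal entries positive: (-3, -1), (2, -1). Count: 2.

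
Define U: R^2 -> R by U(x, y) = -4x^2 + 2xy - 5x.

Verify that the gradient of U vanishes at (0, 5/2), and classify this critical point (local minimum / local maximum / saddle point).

∇U = (-8x + 2y - 5, 2x); substituting (0, 5/2) gives ∇U = (0, 0), so (0, 5/2) is indeed a critical point.
The Hessian of U is constant: H = [[-8, 2], [2, 0]].
det(H) = (-8)·0 − 2² = -4.
Since det(H) < 0, H is indefinite and the critical point is a saddle point.

saddle point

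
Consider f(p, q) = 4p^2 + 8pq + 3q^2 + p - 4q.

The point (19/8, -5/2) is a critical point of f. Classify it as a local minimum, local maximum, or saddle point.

The Hessian of f is constant: H = [[8, 8], [8, 6]].
det(H) = 8·6 − 8² = -16.
Since det(H) < 0, H is indefinite and the critical point is a saddle point.

saddle point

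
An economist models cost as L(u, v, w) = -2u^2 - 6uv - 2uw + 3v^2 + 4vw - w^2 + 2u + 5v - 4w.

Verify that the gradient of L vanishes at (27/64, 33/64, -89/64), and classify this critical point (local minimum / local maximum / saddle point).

∇L = (-4u - 6v - 2w + 2, -6u + 6v + 4w + 5, -2u + 4v - 2w - 4); substituting (27/64, 33/64, -89/64) gives ∇L = (0, 0, 0), so (27/64, 33/64, -89/64) is indeed a critical point.
The Hessian is constant: H = [[-4, -6, -2], [-6, 6, 4], [-2, 4, -2]].
Leading principal minors: Δ₁ = -4, Δ₂ = -60, Δ₃ = 256.
The minors fit neither the all-positive nor the alternating-sign pattern, so H is indefinite: a saddle point.

saddle point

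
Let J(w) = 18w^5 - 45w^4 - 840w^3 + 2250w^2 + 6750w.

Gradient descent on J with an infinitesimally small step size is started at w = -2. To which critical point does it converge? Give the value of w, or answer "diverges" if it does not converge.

J'(w) = 90(w - 5)(w - 3)(w + 1)(w + 5), so J'(-2) = -9450.
Gradient descent moves in the -J' direction, i.e. w is increasing.
The nearest critical point in that direction is w = -1, where J'' = 8640 > 0 (a local minimum). The iterate converges there.

-1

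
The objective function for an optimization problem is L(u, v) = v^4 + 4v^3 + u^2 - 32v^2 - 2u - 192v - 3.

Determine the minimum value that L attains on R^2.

-772

L(u,v) separates as P(u) + Q(v) − 3, so its minimum is min P + min Q − 3.
P'(u) = 2u - 2 vanishes at u ∈ {1}; Q'(v) = 4(v - 4)(v + 3)(v + 4) vanishes at v ∈ {-4, -3, 4}.
Local minima of P (where P''>0): P(1)=-1. Local minima of Q: Q(-4)=256, Q(4)=-768.
So the global minimum of L is P(1) + Q(4) − 3 = -1 − 768 − 3 = -772, attained at (1, 4).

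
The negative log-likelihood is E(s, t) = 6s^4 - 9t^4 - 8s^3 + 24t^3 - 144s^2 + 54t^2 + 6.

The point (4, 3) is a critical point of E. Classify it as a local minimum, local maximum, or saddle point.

The mixed partial ∂²E/∂s∂t is 0, so the Hessian at any point is diag(E_ss, E_tt) = diag(24(3s^2 - 2s - 12), 36(-3t^2 + 4t + 3)).
At (4, 3): H = diag(672, -432).
The eigenvalues have opposite signs, so H is indefinite: a saddle point.

saddle point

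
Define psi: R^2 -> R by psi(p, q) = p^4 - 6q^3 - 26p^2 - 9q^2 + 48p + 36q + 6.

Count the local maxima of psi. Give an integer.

psi separates as a function of p plus a function of q, so ∇psi=0 decouples.
∂psi/∂p = 4(p - 3)(p - 1)(p + 4) = 0 at p ∈ {-4, 1, 3}; ∂psi/∂q = -18(q - 1)(q + 2) = 0 at q ∈ {-2, 1}.
The Hessian is diagonal: diag(psi_pp, psi_qq). Second derivatives: psi_pp(-4)=140, psi_pp(1)=-40, psi_pp(3)=56; psi_qq(-2)=54, psi_qq(1)=-54.
Local maxima occur where both diagonal entries negative: (1, 1). Count: 1.

1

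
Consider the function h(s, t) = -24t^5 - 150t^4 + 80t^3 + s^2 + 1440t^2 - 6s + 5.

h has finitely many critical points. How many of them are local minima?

2

h separates as a function of s plus a function of t, so ∇h=0 decouples.
∂h/∂s = 2(s - 3) = 0 at s ∈ {3}; ∂h/∂t = -120t(t - 2)(t + 3)(t + 4) = 0 at t ∈ {-4, -3, 0, 2}.
The Hessian is diagonal: diag(h_ss, h_tt). Second derivatives: h_ss(3)=2; h_tt(-4)=2880, h_tt(-3)=-1800, h_tt(0)=2880, h_tt(2)=-7200.
Local minima occur where both diagonal entries positive: (3, -4), (3, 0). Count: 2.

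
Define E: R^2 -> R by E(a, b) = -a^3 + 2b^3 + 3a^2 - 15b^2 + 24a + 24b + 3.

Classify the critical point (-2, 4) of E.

local minimum

The mixed partial ∂²E/∂a∂b is 0, so the Hessian at any point is diag(E_aa, E_bb) = diag(6(-a + 1), 6(2b - 5)).
At (-2, 4): H = diag(18, 18).
Both eigenvalues are positive, so H is positive definite: a local minimum.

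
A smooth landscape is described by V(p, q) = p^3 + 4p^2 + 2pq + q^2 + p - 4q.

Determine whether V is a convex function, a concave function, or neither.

neither

The term p^3 is cubic, so the Hessian is not constant.
∂²V/∂p² = 6p + 8, which takes both signs as p varies (negative for sufficiently negative p). A diagonal entry of the Hessian changing sign means the Hessian is neither positive- nor negative-semidefinite on all of R^2.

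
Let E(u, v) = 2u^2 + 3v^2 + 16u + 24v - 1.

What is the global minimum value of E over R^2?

-81

E(u,v) separates as P(u) + Q(v) − 1, so its minimum is min P + min Q − 1.
P'(u) = 4u + 16 vanishes at u ∈ {-4}; Q'(v) = 6v + 24 vanishes at v ∈ {-4}.
Local minima of P (where P''>0): P(-4)=-32. Local minima of Q: Q(-4)=-48.
So the global minimum of E is P(-4) + Q(-4) − 1 = -32 − 48 − 1 = -81, attained at (-4, -4).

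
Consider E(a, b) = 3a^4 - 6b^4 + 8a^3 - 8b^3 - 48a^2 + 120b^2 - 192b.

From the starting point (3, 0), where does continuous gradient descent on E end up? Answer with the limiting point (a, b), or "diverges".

(2, 1)

E is separable, so gradient descent decouples: a follows -∂E/∂a, b follows -∂E/∂b.
∂E/∂a = 12a(a - 2)(a + 4); at a=3 this is 252, so a decreases.
∂E/∂b = -24(b - 2)(b - 1)(b + 4); at b=0 this is -192, so b increases.
a converges to its nearest critical value 2 (a local min of the a-part); b converges to 1. The iterate converges to (2, 1).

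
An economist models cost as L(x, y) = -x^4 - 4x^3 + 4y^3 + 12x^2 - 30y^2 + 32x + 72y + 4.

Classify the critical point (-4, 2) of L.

local maximum

The mixed partial ∂²L/∂x∂y is 0, so the Hessian at any point is diag(L_xx, L_yy) = diag(12(-x^2 - 2x + 2), 12(2y - 5)).
At (-4, 2): H = diag(-72, -12).
Both eigenvalues are negative, so H is negative definite: a local maximum.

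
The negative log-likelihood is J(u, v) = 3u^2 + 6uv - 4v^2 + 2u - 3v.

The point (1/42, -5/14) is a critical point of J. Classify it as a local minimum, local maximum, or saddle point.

saddle point

The Hessian of J is constant: H = [[6, 6], [6, -8]].
det(H) = 6·(-8) − 6² = -84.
Since det(H) < 0, H is indefinite and the critical point is a saddle point.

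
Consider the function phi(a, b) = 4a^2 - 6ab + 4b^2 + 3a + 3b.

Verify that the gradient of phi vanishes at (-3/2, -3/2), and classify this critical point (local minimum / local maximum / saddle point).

∇phi = (8a - 6b + 3, -6a + 8b + 3); substituting (-3/2, -3/2) gives ∇phi = (0, 0), so (-3/2, -3/2) is indeed a critical point.
The Hessian of phi is constant: H = [[8, -6], [-6, 8]].
det(H) = 8·8 − (-6)² = 28.
det(H) > 0 and tr(H) = 16 > 0, so H is positive definite and the point is a local minimum.

local minimum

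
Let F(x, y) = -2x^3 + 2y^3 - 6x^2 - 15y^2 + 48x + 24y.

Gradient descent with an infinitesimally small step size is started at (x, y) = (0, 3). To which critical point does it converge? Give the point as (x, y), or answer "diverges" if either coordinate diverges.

F is separable, so gradient descent decouples: x follows -∂F/∂x, y follows -∂F/∂y.
∂F/∂x = -6(x - 2)(x + 4); at x=0 this is 48, so x decreases.
∂F/∂y = 6(y - 4)(y - 1); at y=3 this is -12, so y increases.
x converges to its nearest critical value -4 (a local min of the x-part); y converges to 4. The iterate converges to (-4, 4).

(-4, 4)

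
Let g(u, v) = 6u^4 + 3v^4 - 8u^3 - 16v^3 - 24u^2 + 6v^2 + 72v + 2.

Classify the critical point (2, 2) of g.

saddle point

The mixed partial ∂²g/∂u∂v is 0, so the Hessian at any point is diag(g_uu, g_vv) = diag(24(3u^2 - 2u - 2), 12(3v^2 - 8v + 1)).
At (2, 2): H = diag(144, -36).
The eigenvalues have opposite signs, so H is indefinite: a saddle point.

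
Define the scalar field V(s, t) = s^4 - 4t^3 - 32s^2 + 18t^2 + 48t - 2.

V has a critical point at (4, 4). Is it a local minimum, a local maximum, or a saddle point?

saddle point

The mixed partial ∂²V/∂s∂t is 0, so the Hessian at any point is diag(V_ss, V_tt) = diag(4(3s^2 - 16), 12(-2t + 3)).
At (4, 4): H = diag(128, -60).
The eigenvalues have opposite signs, so H is indefinite: a saddle point.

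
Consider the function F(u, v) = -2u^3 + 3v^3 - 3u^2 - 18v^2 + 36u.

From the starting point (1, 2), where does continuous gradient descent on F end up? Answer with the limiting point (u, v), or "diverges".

F is separable, so gradient descent decouples: u follows -∂F/∂u, v follows -∂F/∂v.
∂F/∂u = -6(u - 2)(u + 3); at u=1 this is 24, so u decreases.
∂F/∂v = 9v(v - 4); at v=2 this is -36, so v increases.
u converges to its nearest critical value -3 (a local min of the u-part); v converges to 4. The iterate converges to (-3, 4).

(-3, 4)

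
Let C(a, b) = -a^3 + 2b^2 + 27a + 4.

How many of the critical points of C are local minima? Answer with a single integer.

C separates as a function of a plus a function of b, so ∇C=0 decouples.
∂C/∂a = -3(a - 3)(a + 3) = 0 at a ∈ {-3, 3}; ∂C/∂b = 4b = 0 at b ∈ {0}.
The Hessian is diagonal: diag(C_aa, C_bb). Second derivatives: C_aa(-3)=18, C_aa(3)=-18; C_bb(0)=4.
Local minima occur where both diagonal entries positive: (-3, 0). Count: 1.

1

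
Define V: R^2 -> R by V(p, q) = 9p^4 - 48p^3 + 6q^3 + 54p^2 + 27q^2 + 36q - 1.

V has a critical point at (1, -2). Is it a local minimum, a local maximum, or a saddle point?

The mixed partial ∂²V/∂p∂q is 0, so the Hessian at any point is diag(V_pp, V_qq) = diag(36(3p^2 - 8p + 3), 18(2q + 3)).
At (1, -2): H = diag(-72, -18).
Both eigenvalues are negative, so H is negative definite: a local maximum.

local maximum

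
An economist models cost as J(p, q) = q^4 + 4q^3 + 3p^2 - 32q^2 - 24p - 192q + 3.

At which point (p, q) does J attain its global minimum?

(4, 4)

J(p,q) separates as A(p) + B(q) + 3, so its minimum is min A + min B + 3.
A'(p) = 6p - 24 vanishes at p ∈ {4}; B'(q) = 4(q - 4)(q + 3)(q + 4) vanishes at q ∈ {-4, -3, 4}.
Local minima of A (where A''>0): A(4)=-48. Local minima of B: B(-4)=256, B(4)=-768.
So the global minimum of J is A(4) + B(4) + 3 = -48 − 768 + 3 = -813, attained at (4, 4).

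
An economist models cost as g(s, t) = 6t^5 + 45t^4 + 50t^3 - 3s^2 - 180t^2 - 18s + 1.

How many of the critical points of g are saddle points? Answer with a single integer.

2

g separates as a function of s plus a function of t, so ∇g=0 decouples.
∂g/∂s = -6(s + 3) = 0 at s ∈ {-3}; ∂g/∂t = 30t(t - 1)(t + 3)(t + 4) = 0 at t ∈ {-4, -3, 0, 1}.
The Hessian is diagonal: diag(g_ss, g_tt). Second derivatives: g_ss(-3)=-6; g_tt(-4)=-600, g_tt(-3)=360, g_tt(0)=-360, g_tt(1)=600.
Saddle points occur where the two diagonal entries have opposite signs: (-3, -3), (-3, 1). Count: 2.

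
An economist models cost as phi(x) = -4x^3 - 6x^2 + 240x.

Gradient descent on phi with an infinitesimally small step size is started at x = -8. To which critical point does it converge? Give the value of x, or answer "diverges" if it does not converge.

phi'(x) = -12(x - 4)(x + 5), so phi'(-8) = -432.
Gradient descent moves in the -phi' direction, i.e. x is increasing.
The nearest critical point in that direction is x = -5, where phi'' = 108 > 0 (a local minimum). The iterate converges there.

-5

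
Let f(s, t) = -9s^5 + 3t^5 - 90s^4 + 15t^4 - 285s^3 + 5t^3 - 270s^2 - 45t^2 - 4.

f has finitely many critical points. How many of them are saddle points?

f separates as a function of s plus a function of t, so ∇f=0 decouples.
∂f/∂s = -45s(s + 1)(s + 3)(s + 4) = 0 at s ∈ {-4, -3, -1, 0}; ∂f/∂t = 15t(t - 1)(t + 2)(t + 3) = 0 at t ∈ {-3, -2, 0, 1}.
The Hessian is diagonal: diag(f_ss, f_tt). Second derivatives: f_ss(-4)=540, f_ss(-3)=-270, f_ss(-1)=270, f_ss(0)=-540; f_tt(-3)=-180, f_tt(-2)=90, f_tt(0)=-90, f_tt(1)=180.
Saddle points occur where the two diagonal entries have opposite signs: (-4, -3), (-4, 0), (-3, -2), (-3, 1), (-1, -3), (-1, 0), (0, -2), (0, 1). Count: 8.

8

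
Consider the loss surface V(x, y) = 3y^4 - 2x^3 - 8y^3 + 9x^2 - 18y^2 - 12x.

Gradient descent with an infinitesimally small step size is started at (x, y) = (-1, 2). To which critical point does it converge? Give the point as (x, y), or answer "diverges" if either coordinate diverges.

(1, 3)

V is separable, so gradient descent decouples: x follows -∂V/∂x, y follows -∂V/∂y.
∂V/∂x = -6(x - 2)(x - 1); at x=-1 this is -36, so x increases.
∂V/∂y = 12y(y - 3)(y + 1); at y=2 this is -72, so y increases.
x converges to its nearest critical value 1 (a local min of the x-part); y converges to 3. The iterate converges to (1, 3).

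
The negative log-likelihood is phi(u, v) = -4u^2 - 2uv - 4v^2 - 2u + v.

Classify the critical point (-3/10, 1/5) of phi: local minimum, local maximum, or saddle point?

The Hessian of phi is constant: H = [[-8, -2], [-2, -8]].
det(H) = (-8)·(-8) − (-2)² = 60.
det(H) > 0 and tr(H) = -16 < 0, so H is negative definite and the point is a local maximum.

local maximum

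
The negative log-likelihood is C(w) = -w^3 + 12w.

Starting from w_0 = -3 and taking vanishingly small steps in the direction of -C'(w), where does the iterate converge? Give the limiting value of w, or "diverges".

C'(w) = -3(w - 2)(w + 2), so C'(-3) = -15.
Gradient descent moves in the -C' direction, i.e. w is increasing.
The nearest critical point in that direction is w = -2, where C'' = 12 > 0 (a local minimum). The iterate converges there.

-2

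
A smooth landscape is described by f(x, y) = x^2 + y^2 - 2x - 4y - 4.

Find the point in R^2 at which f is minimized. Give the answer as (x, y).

(1, 2)

f(x,y) separates as P(x) + Q(y) − 4, so its minimum is min P + min Q − 4.
P'(x) = 2x - 2 vanishes at x ∈ {1}; Q'(y) = 2y - 4 vanishes at y ∈ {2}.
Local minima of P (where P''>0): P(1)=-1. Local minima of Q: Q(2)=-4.
So the global minimum of f is P(1) + Q(2) − 4 = -1 − 4 − 4 = -9, attained at (1, 2).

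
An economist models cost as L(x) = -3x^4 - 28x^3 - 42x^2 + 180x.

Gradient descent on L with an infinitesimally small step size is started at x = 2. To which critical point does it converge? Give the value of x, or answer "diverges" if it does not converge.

diverges

L'(x) = -12(x - 1)(x + 3)(x + 5), so L'(2) = -420.
Gradient descent moves in the -L' direction, i.e. x is increasing.
There is no critical point above x=2, and L' keeps the same sign, so the iterate runs off to +∞.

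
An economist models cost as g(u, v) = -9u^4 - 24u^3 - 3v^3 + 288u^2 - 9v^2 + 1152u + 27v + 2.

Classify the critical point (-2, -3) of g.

The mixed partial ∂²g/∂u∂v is 0, so the Hessian at any point is diag(g_uu, g_vv) = diag(36(-3u^2 - 4u + 16), -18(v + 1)).
At (-2, -3): H = diag(432, 36).
Both eigenvalues are positive, so H is positive definite: a local minimum.

local minimum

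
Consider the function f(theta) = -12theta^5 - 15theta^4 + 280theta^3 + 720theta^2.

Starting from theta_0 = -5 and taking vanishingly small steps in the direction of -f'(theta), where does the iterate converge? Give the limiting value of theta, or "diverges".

-3

f'(theta) = -60theta(theta - 4)(theta + 2)(theta + 3), so f'(-5) = -16200.
Gradient descent moves in the -f' direction, i.e. theta is increasing.
The nearest critical point in that direction is theta = -3, where f'' = 1260 > 0 (a local minimum). The iterate converges there.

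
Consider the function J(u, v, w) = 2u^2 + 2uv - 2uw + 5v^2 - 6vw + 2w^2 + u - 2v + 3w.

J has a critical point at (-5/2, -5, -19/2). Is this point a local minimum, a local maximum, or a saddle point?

The Hessian is constant: H = [[4, 2, -2], [2, 10, -6], [-2, -6, 4]].
Leading principal minors: Δ₁ = 4, Δ₂ = 36, Δ₃ = 8.
All leading minors are positive, so H is positive definite: a local minimum.

local minimum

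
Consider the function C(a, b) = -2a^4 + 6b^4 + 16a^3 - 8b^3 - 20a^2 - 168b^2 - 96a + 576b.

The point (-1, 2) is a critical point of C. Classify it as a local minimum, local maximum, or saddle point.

The mixed partial ∂²C/∂a∂b is 0, so the Hessian at any point is diag(C_aa, C_bb) = diag(8(-3a^2 + 12a - 5), 24(3b^2 - 2b - 14)).
At (-1, 2): H = diag(-160, -144).
Both eigenvalues are negative, so H is negative definite: a local maximum.

local maximum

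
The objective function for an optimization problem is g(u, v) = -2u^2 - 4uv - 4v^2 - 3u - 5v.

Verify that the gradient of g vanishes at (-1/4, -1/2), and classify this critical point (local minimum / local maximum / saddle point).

∇g = (-4u - 4v - 3, -4u - 8v - 5); substituting (-1/4, -1/2) gives ∇g = (0, 0), so (-1/4, -1/2) is indeed a critical point.
The Hessian of g is constant: H = [[-4, -4], [-4, -8]].
det(H) = (-4)·(-8) − (-4)² = 16.
det(H) > 0 and tr(H) = -12 < 0, so H is negative definite and the point is a local maximum.

local maximum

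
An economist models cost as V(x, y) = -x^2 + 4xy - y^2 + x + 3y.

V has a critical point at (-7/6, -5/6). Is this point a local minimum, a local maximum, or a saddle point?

The Hessian of V is constant: H = [[-2, 4], [4, -2]].
det(H) = (-2)·(-2) − 4² = -12.
Since det(H) < 0, H is indefinite and the critical point is a saddle point.

saddle point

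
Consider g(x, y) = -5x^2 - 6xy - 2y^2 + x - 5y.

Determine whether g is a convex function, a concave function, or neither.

g is quadratic, so its Hessian is the constant matrix H = [[-10, -6], [-6, -4]].
det(H) = 4, tr(H) = -14.
det(H) > 0 and tr(H) < 0, so H is negative definite everywhere: concave.

concave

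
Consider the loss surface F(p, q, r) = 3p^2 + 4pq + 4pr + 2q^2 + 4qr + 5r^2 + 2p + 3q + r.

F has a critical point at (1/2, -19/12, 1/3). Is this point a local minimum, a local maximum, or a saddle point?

local minimum

The Hessian is constant: H = [[6, 4, 4], [4, 4, 4], [4, 4, 10]].
Leading principal minors: Δ₁ = 6, Δ₂ = 8, Δ₃ = 48.
All leading minors are positive, so H is positive definite: a local minimum.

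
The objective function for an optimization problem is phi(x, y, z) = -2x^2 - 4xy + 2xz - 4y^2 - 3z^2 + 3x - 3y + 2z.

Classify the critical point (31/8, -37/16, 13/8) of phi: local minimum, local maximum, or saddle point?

local maximum

The Hessian is constant: H = [[-4, -4, 2], [-4, -8, 0], [2, 0, -6]].
Leading principal minors: Δ₁ = -4, Δ₂ = 16, Δ₃ = -64.
The minors alternate sign starting negative (−, +, −), so H is negative definite: a local maximum.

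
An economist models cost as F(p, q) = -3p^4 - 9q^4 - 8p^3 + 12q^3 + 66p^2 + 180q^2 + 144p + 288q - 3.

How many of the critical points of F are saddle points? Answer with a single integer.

4

F separates as a function of p plus a function of q, so ∇F=0 decouples.
∂F/∂p = -12(p - 3)(p + 1)(p + 4) = 0 at p ∈ {-4, -1, 3}; ∂F/∂q = -36(q - 4)(q + 1)(q + 2) = 0 at q ∈ {-2, -1, 4}.
The Hessian is diagonal: diag(F_pp, F_qq). Second derivatives: F_pp(-4)=-252, F_pp(-1)=144, F_pp(3)=-336; F_qq(-2)=-216, F_qq(-1)=180, F_qq(4)=-1080.
Saddle points occur where the two diagonal entries have opposite signs: (-4, -1), (-1, -2), (-1, 4), (3, -1). Count: 4.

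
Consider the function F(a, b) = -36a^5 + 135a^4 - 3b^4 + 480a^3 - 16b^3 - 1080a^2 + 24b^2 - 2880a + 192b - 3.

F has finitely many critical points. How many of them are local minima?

F separates as a function of a plus a function of b, so ∇F=0 decouples.
∂F/∂a = -180(a - 4)(a - 2)(a + 1)(a + 2) = 0 at a ∈ {-2, -1, 2, 4}; ∂F/∂b = -12(b - 2)(b + 2)(b + 4) = 0 at b ∈ {-4, -2, 2}.
The Hessian is diagonal: diag(F_aa, F_bb). Second derivatives: F_aa(-2)=4320, F_aa(-1)=-2700, F_aa(2)=4320, F_aa(4)=-10800; F_bb(-4)=-144, F_bb(-2)=96, F_bb(2)=-288.
Local minima occur where both diagonal entries positive: (-2, -2), (2, -2). Count: 2.

2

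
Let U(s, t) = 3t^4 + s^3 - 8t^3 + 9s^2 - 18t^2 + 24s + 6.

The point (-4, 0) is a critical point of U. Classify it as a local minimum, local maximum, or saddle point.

local maximum

The mixed partial ∂²U/∂s∂t is 0, so the Hessian at any point is diag(U_ss, U_tt) = diag(6(s + 3), 12(3t^2 - 4t - 3)).
At (-4, 0): H = diag(-6, -36).
Both eigenvalues are negative, so H is negative definite: a local maximum.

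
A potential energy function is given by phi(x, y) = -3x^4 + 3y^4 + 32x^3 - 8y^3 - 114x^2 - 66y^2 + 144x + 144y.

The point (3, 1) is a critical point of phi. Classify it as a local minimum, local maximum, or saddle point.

The mixed partial ∂²phi/∂x∂y is 0, so the Hessian at any point is diag(phi_xx, phi_yy) = diag(12(-3x^2 + 16x - 19), 12(3y^2 - 4y - 11)).
At (3, 1): H = diag(24, -144).
The eigenvalues have opposite signs, so H is indefinite: a saddle point.

saddle point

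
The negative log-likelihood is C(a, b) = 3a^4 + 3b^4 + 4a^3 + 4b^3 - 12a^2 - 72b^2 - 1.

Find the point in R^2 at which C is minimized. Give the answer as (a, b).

(-2, -4)

C(a,b) separates as P(a) + Q(b) − 1, so its minimum is min P + min Q − 1.
P'(a) = 12a(a - 1)(a + 2) vanishes at a ∈ {-2, 0, 1}; Q'(b) = 12b(b - 3)(b + 4) vanishes at b ∈ {-4, 0, 3}.
Local minima of P (where P''>0): P(-2)=-32, P(1)=-5. Local minima of Q: Q(-4)=-640, Q(3)=-297.
So the global minimum of C is P(-2) + Q(-4) − 1 = -32 − 640 − 1 = -673, attained at (-2, -4).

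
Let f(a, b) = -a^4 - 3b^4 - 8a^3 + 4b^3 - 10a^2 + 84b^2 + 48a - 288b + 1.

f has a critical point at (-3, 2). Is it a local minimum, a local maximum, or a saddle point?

The mixed partial ∂²f/∂a∂b is 0, so the Hessian at any point is diag(f_aa, f_bb) = diag(-4(3a^2 + 12a + 5), 12(-3b^2 + 2b + 14)).
At (-3, 2): H = diag(16, 72).
Both eigenvalues are positive, so H is positive definite: a local minimum.

local minimum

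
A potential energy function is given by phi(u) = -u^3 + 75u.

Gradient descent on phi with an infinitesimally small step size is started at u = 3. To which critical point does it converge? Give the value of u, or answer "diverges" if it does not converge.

-5

phi'(u) = -3(u - 5)(u + 5), so phi'(3) = 48.
Gradient descent moves in the -phi' direction, i.e. u is decreasing.
The nearest critical point in that direction is u = -5, where phi'' = 30 > 0 (a local minimum). The iterate converges there.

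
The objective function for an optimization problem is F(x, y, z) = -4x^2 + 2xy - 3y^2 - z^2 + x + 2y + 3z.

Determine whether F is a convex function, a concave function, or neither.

concave

F is quadratic, so its Hessian is the constant matrix H = [[-8, 2, 0], [2, -6, 0], [0, 0, -2]].
Leading principal minors: -8, 44, -88.
Signs alternate −, +, − ⇒ H ≺ 0 ⇒ concave.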